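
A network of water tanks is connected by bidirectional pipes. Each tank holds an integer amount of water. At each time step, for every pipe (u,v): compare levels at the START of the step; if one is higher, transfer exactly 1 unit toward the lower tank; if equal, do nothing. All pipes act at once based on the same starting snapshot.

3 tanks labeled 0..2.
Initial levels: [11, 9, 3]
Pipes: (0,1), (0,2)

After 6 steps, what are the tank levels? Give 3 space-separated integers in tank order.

Step 1: flows [0->1,0->2] -> levels [9 10 4]
Step 2: flows [1->0,0->2] -> levels [9 9 5]
Step 3: flows [0=1,0->2] -> levels [8 9 6]
Step 4: flows [1->0,0->2] -> levels [8 8 7]
Step 5: flows [0=1,0->2] -> levels [7 8 8]
Step 6: flows [1->0,2->0] -> levels [9 7 7]

Answer: 9 7 7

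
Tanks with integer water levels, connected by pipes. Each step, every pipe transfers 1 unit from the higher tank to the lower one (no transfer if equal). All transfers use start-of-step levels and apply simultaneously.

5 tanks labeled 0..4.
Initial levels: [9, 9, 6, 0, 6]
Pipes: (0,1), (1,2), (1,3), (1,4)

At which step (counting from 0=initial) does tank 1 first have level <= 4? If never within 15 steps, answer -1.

Step 1: flows [0=1,1->2,1->3,1->4] -> levels [9 6 7 1 7]
Step 2: flows [0->1,2->1,1->3,4->1] -> levels [8 8 6 2 6]
Step 3: flows [0=1,1->2,1->3,1->4] -> levels [8 5 7 3 7]
Step 4: flows [0->1,2->1,1->3,4->1] -> levels [7 7 6 4 6]
Step 5: flows [0=1,1->2,1->3,1->4] -> levels [7 4 7 5 7]
Tank 1 first reaches <=4 at step 5

Answer: 5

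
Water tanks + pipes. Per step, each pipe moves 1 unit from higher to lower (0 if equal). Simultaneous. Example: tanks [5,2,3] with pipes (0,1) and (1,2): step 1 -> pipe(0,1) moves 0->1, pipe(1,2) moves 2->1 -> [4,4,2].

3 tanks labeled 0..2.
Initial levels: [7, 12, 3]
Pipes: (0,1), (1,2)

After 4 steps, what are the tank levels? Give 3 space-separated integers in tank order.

Answer: 8 7 7

Derivation:
Step 1: flows [1->0,1->2] -> levels [8 10 4]
Step 2: flows [1->0,1->2] -> levels [9 8 5]
Step 3: flows [0->1,1->2] -> levels [8 8 6]
Step 4: flows [0=1,1->2] -> levels [8 7 7]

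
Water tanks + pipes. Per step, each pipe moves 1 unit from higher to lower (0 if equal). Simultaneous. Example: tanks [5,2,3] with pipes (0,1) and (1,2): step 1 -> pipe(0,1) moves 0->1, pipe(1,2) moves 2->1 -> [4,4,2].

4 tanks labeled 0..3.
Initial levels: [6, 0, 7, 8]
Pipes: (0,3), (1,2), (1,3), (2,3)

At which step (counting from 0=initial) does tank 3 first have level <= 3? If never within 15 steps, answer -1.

Step 1: flows [3->0,2->1,3->1,3->2] -> levels [7 2 7 5]
Step 2: flows [0->3,2->1,3->1,2->3] -> levels [6 4 5 6]
Step 3: flows [0=3,2->1,3->1,3->2] -> levels [6 6 5 4]
Step 4: flows [0->3,1->2,1->3,2->3] -> levels [5 4 5 7]
Step 5: flows [3->0,2->1,3->1,3->2] -> levels [6 6 5 4]
  -> period-2 cycle (repeats step 3); tank 3 never drops to <=3
Tank 3 never reaches <=3 within 15 steps

Answer: -1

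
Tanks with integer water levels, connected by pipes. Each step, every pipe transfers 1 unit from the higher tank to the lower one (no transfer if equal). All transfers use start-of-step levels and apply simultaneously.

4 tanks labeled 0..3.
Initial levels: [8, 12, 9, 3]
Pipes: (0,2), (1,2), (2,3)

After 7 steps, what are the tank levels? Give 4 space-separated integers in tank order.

Step 1: flows [2->0,1->2,2->3] -> levels [9 11 8 4]
Step 2: flows [0->2,1->2,2->3] -> levels [8 10 9 5]
Step 3: flows [2->0,1->2,2->3] -> levels [9 9 8 6]
Step 4: flows [0->2,1->2,2->3] -> levels [8 8 9 7]
Step 5: flows [2->0,2->1,2->3] -> levels [9 9 6 8]
Step 6: flows [0->2,1->2,3->2] -> levels [8 8 9 7]
  -> period-2 cycle: step 6 state = step 4 state
  -> state at step 7: (7-4) mod 2 = 1, same as step 5 -> [9 9 6 8]

Answer: 9 9 6 8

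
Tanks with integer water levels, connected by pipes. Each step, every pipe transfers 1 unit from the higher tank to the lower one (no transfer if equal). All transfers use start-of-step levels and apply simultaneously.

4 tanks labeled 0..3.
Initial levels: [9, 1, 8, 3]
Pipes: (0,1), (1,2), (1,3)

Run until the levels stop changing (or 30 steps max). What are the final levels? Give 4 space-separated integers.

Step 1: flows [0->1,2->1,3->1] -> levels [8 4 7 2]
Step 2: flows [0->1,2->1,1->3] -> levels [7 5 6 3]
Step 3: flows [0->1,2->1,1->3] -> levels [6 6 5 4]
Step 4: flows [0=1,1->2,1->3] -> levels [6 4 6 5]
Step 5: flows [0->1,2->1,3->1] -> levels [5 7 5 4]
Step 6: flows [1->0,1->2,1->3] -> levels [6 4 6 5]
  -> period-2 cycle: step 6 state = step 4 state; never stabilizes
  -> state at step 30: (30-4) mod 2 = 0, same as step 4 -> [6 4 6 5]

Answer: 6 4 6 5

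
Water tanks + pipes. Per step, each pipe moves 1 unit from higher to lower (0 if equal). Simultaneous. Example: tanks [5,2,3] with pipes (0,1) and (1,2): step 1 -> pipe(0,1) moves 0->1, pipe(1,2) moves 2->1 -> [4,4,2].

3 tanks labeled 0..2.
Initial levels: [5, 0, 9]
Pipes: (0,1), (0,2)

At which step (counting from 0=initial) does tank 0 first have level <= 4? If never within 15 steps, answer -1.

Step 1: flows [0->1,2->0] -> levels [5 1 8]
Step 2: flows [0->1,2->0] -> levels [5 2 7]
Step 3: flows [0->1,2->0] -> levels [5 3 6]
Step 4: flows [0->1,2->0] -> levels [5 4 5]
Step 5: flows [0->1,0=2] -> levels [4 5 5]
Tank 0 first reaches <=4 at step 5

Answer: 5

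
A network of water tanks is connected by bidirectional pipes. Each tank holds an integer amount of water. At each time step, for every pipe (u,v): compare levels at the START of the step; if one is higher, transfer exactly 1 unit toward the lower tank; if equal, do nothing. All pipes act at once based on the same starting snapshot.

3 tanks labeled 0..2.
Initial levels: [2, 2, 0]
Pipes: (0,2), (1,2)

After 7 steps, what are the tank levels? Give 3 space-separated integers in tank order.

Answer: 1 1 2

Derivation:
Step 1: flows [0->2,1->2] -> levels [1 1 2]
Step 2: flows [2->0,2->1] -> levels [2 2 0]
  -> period-2 cycle: step 2 state = step 0 state
  -> state at step 7: (7-0) mod 2 = 1, same as step 1 -> [1 1 2]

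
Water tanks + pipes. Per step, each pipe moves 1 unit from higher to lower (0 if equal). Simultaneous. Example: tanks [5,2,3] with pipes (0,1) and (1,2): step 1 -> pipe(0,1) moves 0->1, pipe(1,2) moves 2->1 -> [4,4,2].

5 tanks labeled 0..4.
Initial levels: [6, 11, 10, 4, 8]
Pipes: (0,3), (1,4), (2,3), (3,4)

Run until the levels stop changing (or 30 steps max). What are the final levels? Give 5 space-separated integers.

Answer: 7 9 7 9 7

Derivation:
Step 1: flows [0->3,1->4,2->3,4->3] -> levels [5 10 9 7 8]
Step 2: flows [3->0,1->4,2->3,4->3] -> levels [6 9 8 8 8]
Step 3: flows [3->0,1->4,2=3,3=4] -> levels [7 8 8 7 9]
Step 4: flows [0=3,4->1,2->3,4->3] -> levels [7 9 7 9 7]
Step 5: flows [3->0,1->4,3->2,3->4] -> levels [8 8 8 6 9]
Step 6: flows [0->3,4->1,2->3,4->3] -> levels [7 9 7 9 7]
  -> period-2 cycle: step 6 state = step 4 state; never stabilizes
  -> state at step 30: (30-4) mod 2 = 0, same as step 4 -> [7 9 7 9 7]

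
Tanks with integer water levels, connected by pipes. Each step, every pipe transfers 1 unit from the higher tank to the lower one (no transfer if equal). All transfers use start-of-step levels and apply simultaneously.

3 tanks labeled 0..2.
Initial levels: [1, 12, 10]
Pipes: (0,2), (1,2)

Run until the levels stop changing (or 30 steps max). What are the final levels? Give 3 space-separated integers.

Answer: 7 7 9

Derivation:
Step 1: flows [2->0,1->2] -> levels [2 11 10]
Step 2: flows [2->0,1->2] -> levels [3 10 10]
Step 3: flows [2->0,1=2] -> levels [4 10 9]
Step 4: flows [2->0,1->2] -> levels [5 9 9]
Step 5: flows [2->0,1=2] -> levels [6 9 8]
Step 6: flows [2->0,1->2] -> levels [7 8 8]
Step 7: flows [2->0,1=2] -> levels [8 8 7]
Step 8: flows [0->2,1->2] -> levels [7 7 9]
Step 9: flows [2->0,2->1] -> levels [8 8 7]
  -> period-2 cycle: step 9 state = step 7 state; never stabilizes
  -> state at step 30: (30-7) mod 2 = 1, same as step 8 -> [7 7 9]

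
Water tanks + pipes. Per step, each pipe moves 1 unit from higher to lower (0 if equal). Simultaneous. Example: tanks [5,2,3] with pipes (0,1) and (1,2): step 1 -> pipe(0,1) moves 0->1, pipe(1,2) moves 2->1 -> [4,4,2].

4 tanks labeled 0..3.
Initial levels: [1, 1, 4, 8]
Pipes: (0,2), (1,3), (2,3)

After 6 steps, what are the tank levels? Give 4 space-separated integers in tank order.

Answer: 3 3 4 4

Derivation:
Step 1: flows [2->0,3->1,3->2] -> levels [2 2 4 6]
Step 2: flows [2->0,3->1,3->2] -> levels [3 3 4 4]
Step 3: flows [2->0,3->1,2=3] -> levels [4 4 3 3]
Step 4: flows [0->2,1->3,2=3] -> levels [3 3 4 4]
  -> period-2 cycle: step 4 state = step 2 state
  -> state at step 6: (6-2) mod 2 = 0, same as step 2 -> [3 3 4 4]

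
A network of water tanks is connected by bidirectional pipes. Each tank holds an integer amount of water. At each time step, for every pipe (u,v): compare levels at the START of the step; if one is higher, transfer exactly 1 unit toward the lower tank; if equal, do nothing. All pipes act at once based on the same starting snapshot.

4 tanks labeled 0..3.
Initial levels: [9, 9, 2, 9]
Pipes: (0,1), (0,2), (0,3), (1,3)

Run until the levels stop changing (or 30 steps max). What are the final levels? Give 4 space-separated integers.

Step 1: flows [0=1,0->2,0=3,1=3] -> levels [8 9 3 9]
Step 2: flows [1->0,0->2,3->0,1=3] -> levels [9 8 4 8]
Step 3: flows [0->1,0->2,0->3,1=3] -> levels [6 9 5 9]
Step 4: flows [1->0,0->2,3->0,1=3] -> levels [7 8 6 8]
Step 5: flows [1->0,0->2,3->0,1=3] -> levels [8 7 7 7]
Step 6: flows [0->1,0->2,0->3,1=3] -> levels [5 8 8 8]
Step 7: flows [1->0,2->0,3->0,1=3] -> levels [8 7 7 7]
  -> period-2 cycle: step 7 state = step 5 state; never stabilizes
  -> state at step 30: (30-5) mod 2 = 1, same as step 6 -> [5 8 8 8]

Answer: 5 8 8 8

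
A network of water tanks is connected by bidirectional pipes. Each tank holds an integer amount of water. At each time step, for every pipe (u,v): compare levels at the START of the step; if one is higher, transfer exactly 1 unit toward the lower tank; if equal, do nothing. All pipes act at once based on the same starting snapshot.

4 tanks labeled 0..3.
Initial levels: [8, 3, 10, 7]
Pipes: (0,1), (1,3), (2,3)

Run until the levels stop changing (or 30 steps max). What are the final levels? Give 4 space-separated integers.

Step 1: flows [0->1,3->1,2->3] -> levels [7 5 9 7]
Step 2: flows [0->1,3->1,2->3] -> levels [6 7 8 7]
Step 3: flows [1->0,1=3,2->3] -> levels [7 6 7 8]
Step 4: flows [0->1,3->1,3->2] -> levels [6 8 8 6]
Step 5: flows [1->0,1->3,2->3] -> levels [7 6 7 8]
  -> period-2 cycle: step 5 state = step 3 state; never stabilizes
  -> state at step 30: (30-3) mod 2 = 1, same as step 4 -> [6 8 8 6]

Answer: 6 8 8 6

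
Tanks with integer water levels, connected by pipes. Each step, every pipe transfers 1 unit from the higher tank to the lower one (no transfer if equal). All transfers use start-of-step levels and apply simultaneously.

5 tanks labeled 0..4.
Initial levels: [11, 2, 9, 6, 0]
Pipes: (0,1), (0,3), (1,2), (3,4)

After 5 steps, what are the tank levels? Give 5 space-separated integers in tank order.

Step 1: flows [0->1,0->3,2->1,3->4] -> levels [9 4 8 6 1]
Step 2: flows [0->1,0->3,2->1,3->4] -> levels [7 6 7 6 2]
Step 3: flows [0->1,0->3,2->1,3->4] -> levels [5 8 6 6 3]
Step 4: flows [1->0,3->0,1->2,3->4] -> levels [7 6 7 4 4]
Step 5: flows [0->1,0->3,2->1,3=4] -> levels [5 8 6 5 4]

Answer: 5 8 6 5 4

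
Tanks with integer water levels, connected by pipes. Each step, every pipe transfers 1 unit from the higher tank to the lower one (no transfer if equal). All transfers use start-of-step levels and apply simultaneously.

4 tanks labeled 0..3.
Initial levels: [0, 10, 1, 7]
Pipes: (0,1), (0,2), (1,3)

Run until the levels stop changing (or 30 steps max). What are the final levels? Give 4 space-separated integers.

Step 1: flows [1->0,2->0,1->3] -> levels [2 8 0 8]
Step 2: flows [1->0,0->2,1=3] -> levels [2 7 1 8]
Step 3: flows [1->0,0->2,3->1] -> levels [2 7 2 7]
Step 4: flows [1->0,0=2,1=3] -> levels [3 6 2 7]
Step 5: flows [1->0,0->2,3->1] -> levels [3 6 3 6]
Step 6: flows [1->0,0=2,1=3] -> levels [4 5 3 6]
Step 7: flows [1->0,0->2,3->1] -> levels [4 5 4 5]
Step 8: flows [1->0,0=2,1=3] -> levels [5 4 4 5]
Step 9: flows [0->1,0->2,3->1] -> levels [3 6 5 4]
Step 10: flows [1->0,2->0,1->3] -> levels [5 4 4 5]
  -> period-2 cycle: step 10 state = step 8 state; never stabilizes
  -> state at step 30: (30-8) mod 2 = 0, same as step 8 -> [5 4 4 5]

Answer: 5 4 4 5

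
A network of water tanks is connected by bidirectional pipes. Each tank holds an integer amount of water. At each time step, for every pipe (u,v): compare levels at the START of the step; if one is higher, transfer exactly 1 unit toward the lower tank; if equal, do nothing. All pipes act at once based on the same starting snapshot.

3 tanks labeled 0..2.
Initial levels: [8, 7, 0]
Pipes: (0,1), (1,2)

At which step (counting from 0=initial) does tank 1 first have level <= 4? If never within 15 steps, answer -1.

Answer: -1

Derivation:
Step 1: flows [0->1,1->2] -> levels [7 7 1]
Step 2: flows [0=1,1->2] -> levels [7 6 2]
Step 3: flows [0->1,1->2] -> levels [6 6 3]
Step 4: flows [0=1,1->2] -> levels [6 5 4]
Step 5: flows [0->1,1->2] -> levels [5 5 5]
Step 6: flows [0=1,1=2] -> levels [5 5 5]
  -> stable; tank 1 stays at 5 > 4
Tank 1 never reaches <=4 within 15 steps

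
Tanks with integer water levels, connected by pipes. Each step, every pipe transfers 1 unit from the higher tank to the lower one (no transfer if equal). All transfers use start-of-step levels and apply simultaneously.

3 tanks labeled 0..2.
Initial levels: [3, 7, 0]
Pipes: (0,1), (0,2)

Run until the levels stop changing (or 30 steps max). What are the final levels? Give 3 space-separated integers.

Answer: 4 3 3

Derivation:
Step 1: flows [1->0,0->2] -> levels [3 6 1]
Step 2: flows [1->0,0->2] -> levels [3 5 2]
Step 3: flows [1->0,0->2] -> levels [3 4 3]
Step 4: flows [1->0,0=2] -> levels [4 3 3]
Step 5: flows [0->1,0->2] -> levels [2 4 4]
Step 6: flows [1->0,2->0] -> levels [4 3 3]
  -> period-2 cycle: step 6 state = step 4 state; never stabilizes
  -> state at step 30: (30-4) mod 2 = 0, same as step 4 -> [4 3 3]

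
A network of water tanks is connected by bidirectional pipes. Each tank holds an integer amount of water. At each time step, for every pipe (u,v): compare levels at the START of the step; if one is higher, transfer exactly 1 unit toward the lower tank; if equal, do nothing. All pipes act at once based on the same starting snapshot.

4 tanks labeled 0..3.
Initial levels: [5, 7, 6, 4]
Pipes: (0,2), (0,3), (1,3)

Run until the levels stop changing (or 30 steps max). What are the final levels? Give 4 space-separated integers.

Step 1: flows [2->0,0->3,1->3] -> levels [5 6 5 6]
Step 2: flows [0=2,3->0,1=3] -> levels [6 6 5 5]
Step 3: flows [0->2,0->3,1->3] -> levels [4 5 6 7]
Step 4: flows [2->0,3->0,3->1] -> levels [6 6 5 5]
  -> period-2 cycle: step 4 state = step 2 state; never stabilizes
  -> state at step 30: (30-2) mod 2 = 0, same as step 2 -> [6 6 5 5]

Answer: 6 6 5 5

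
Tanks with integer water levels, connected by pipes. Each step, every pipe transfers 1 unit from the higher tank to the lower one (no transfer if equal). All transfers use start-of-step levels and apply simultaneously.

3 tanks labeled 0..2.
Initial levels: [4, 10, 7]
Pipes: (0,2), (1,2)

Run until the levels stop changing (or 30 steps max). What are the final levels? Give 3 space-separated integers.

Answer: 7 7 7

Derivation:
Step 1: flows [2->0,1->2] -> levels [5 9 7]
Step 2: flows [2->0,1->2] -> levels [6 8 7]
Step 3: flows [2->0,1->2] -> levels [7 7 7]
Step 4: flows [0=2,1=2] -> levels [7 7 7]
  -> stable (no change)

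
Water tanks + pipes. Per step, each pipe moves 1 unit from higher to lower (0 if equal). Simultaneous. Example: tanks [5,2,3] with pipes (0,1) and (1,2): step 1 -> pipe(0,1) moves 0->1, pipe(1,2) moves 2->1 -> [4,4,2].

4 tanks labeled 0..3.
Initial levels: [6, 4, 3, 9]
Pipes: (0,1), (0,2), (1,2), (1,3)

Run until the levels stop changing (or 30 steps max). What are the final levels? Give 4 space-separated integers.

Answer: 6 4 6 6

Derivation:
Step 1: flows [0->1,0->2,1->2,3->1] -> levels [4 5 5 8]
Step 2: flows [1->0,2->0,1=2,3->1] -> levels [6 5 4 7]
Step 3: flows [0->1,0->2,1->2,3->1] -> levels [4 6 6 6]
Step 4: flows [1->0,2->0,1=2,1=3] -> levels [6 5 5 6]
Step 5: flows [0->1,0->2,1=2,3->1] -> levels [4 7 6 5]
Step 6: flows [1->0,2->0,1->2,1->3] -> levels [6 4 6 6]
Step 7: flows [0->1,0=2,2->1,3->1] -> levels [5 7 5 5]
Step 8: flows [1->0,0=2,1->2,1->3] -> levels [6 4 6 6]
  -> period-2 cycle: step 8 state = step 6 state; never stabilizes
  -> state at step 30: (30-6) mod 2 = 0, same as step 6 -> [6 4 6 6]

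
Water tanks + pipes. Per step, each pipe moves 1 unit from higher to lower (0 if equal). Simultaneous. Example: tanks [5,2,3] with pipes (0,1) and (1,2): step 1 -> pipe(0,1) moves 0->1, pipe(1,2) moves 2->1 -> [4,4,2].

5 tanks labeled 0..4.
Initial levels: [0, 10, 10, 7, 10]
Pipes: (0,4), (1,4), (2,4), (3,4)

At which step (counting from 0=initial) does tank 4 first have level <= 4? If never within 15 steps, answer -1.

Answer: -1

Derivation:
Step 1: flows [4->0,1=4,2=4,4->3] -> levels [1 10 10 8 8]
Step 2: flows [4->0,1->4,2->4,3=4] -> levels [2 9 9 8 9]
Step 3: flows [4->0,1=4,2=4,4->3] -> levels [3 9 9 9 7]
Step 4: flows [4->0,1->4,2->4,3->4] -> levels [4 8 8 8 9]
Step 5: flows [4->0,4->1,4->2,4->3] -> levels [5 9 9 9 5]
Step 6: flows [0=4,1->4,2->4,3->4] -> levels [5 8 8 8 8]
Step 7: flows [4->0,1=4,2=4,3=4] -> levels [6 8 8 8 7]
Step 8: flows [4->0,1->4,2->4,3->4] -> levels [7 7 7 7 9]
Step 9: flows [4->0,4->1,4->2,4->3] -> levels [8 8 8 8 5]
Step 10: flows [0->4,1->4,2->4,3->4] -> levels [7 7 7 7 9]
  -> period-2 cycle (repeats step 8); tank 4 never drops to <=4
Tank 4 never reaches <=4 within 15 steps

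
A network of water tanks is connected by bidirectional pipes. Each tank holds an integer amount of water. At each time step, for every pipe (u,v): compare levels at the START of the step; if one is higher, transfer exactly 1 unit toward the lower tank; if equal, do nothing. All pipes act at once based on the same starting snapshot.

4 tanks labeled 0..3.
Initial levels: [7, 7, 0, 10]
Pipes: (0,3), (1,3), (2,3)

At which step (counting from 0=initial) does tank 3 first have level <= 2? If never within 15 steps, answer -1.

Answer: -1

Derivation:
Step 1: flows [3->0,3->1,3->2] -> levels [8 8 1 7]
Step 2: flows [0->3,1->3,3->2] -> levels [7 7 2 8]
Step 3: flows [3->0,3->1,3->2] -> levels [8 8 3 5]
Step 4: flows [0->3,1->3,3->2] -> levels [7 7 4 6]
Step 5: flows [0->3,1->3,3->2] -> levels [6 6 5 7]
Step 6: flows [3->0,3->1,3->2] -> levels [7 7 6 4]
Step 7: flows [0->3,1->3,2->3] -> levels [6 6 5 7]
  -> period-2 cycle (repeats step 5); tank 3 never drops to <=2
Tank 3 never reaches <=2 within 15 steps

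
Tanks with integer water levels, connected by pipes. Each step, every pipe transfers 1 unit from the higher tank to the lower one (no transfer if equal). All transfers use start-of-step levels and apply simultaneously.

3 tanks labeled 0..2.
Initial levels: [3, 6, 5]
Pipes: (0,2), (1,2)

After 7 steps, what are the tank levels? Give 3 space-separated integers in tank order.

Answer: 4 4 6

Derivation:
Step 1: flows [2->0,1->2] -> levels [4 5 5]
Step 2: flows [2->0,1=2] -> levels [5 5 4]
Step 3: flows [0->2,1->2] -> levels [4 4 6]
Step 4: flows [2->0,2->1] -> levels [5 5 4]
  -> period-2 cycle: step 4 state = step 2 state
  -> state at step 7: (7-2) mod 2 = 1, same as step 3 -> [4 4 6]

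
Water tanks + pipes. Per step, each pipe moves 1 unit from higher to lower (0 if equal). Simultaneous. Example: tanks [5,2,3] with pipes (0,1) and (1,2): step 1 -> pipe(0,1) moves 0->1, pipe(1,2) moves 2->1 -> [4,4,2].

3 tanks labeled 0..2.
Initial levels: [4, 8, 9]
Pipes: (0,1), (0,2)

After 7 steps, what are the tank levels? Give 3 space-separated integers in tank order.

Answer: 6 7 8

Derivation:
Step 1: flows [1->0,2->0] -> levels [6 7 8]
Step 2: flows [1->0,2->0] -> levels [8 6 7]
Step 3: flows [0->1,0->2] -> levels [6 7 8]
  -> period-2 cycle: step 3 state = step 1 state
  -> state at step 7: (7-1) mod 2 = 0, same as step 1 -> [6 7 8]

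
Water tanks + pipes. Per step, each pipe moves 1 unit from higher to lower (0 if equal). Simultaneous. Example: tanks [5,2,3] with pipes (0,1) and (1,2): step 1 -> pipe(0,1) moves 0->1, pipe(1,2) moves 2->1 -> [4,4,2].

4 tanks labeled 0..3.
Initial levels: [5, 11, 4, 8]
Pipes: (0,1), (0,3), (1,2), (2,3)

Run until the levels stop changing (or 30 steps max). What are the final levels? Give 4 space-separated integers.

Step 1: flows [1->0,3->0,1->2,3->2] -> levels [7 9 6 6]
Step 2: flows [1->0,0->3,1->2,2=3] -> levels [7 7 7 7]
Step 3: flows [0=1,0=3,1=2,2=3] -> levels [7 7 7 7]
  -> stable (no change)

Answer: 7 7 7 7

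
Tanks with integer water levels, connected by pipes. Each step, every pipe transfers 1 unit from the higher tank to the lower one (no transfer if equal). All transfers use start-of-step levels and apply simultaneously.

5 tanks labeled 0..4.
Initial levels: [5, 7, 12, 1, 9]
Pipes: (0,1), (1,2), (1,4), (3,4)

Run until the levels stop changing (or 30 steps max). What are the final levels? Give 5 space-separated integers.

Step 1: flows [1->0,2->1,4->1,4->3] -> levels [6 8 11 2 7]
Step 2: flows [1->0,2->1,1->4,4->3] -> levels [7 7 10 3 7]
Step 3: flows [0=1,2->1,1=4,4->3] -> levels [7 8 9 4 6]
Step 4: flows [1->0,2->1,1->4,4->3] -> levels [8 7 8 5 6]
Step 5: flows [0->1,2->1,1->4,4->3] -> levels [7 8 7 6 6]
Step 6: flows [1->0,1->2,1->4,3=4] -> levels [8 5 8 6 7]
Step 7: flows [0->1,2->1,4->1,4->3] -> levels [7 8 7 7 5]
Step 8: flows [1->0,1->2,1->4,3->4] -> levels [8 5 8 6 7]
  -> period-2 cycle: step 8 state = step 6 state; never stabilizes
  -> state at step 30: (30-6) mod 2 = 0, same as step 6 -> [8 5 8 6 7]

Answer: 8 5 8 6 7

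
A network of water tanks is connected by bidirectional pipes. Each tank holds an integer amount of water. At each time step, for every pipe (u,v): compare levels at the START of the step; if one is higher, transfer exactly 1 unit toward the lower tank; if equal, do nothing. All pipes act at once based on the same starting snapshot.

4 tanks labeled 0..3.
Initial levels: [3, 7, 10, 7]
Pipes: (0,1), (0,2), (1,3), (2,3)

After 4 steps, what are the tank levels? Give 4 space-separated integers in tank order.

Answer: 8 6 5 8

Derivation:
Step 1: flows [1->0,2->0,1=3,2->3] -> levels [5 6 8 8]
Step 2: flows [1->0,2->0,3->1,2=3] -> levels [7 6 7 7]
Step 3: flows [0->1,0=2,3->1,2=3] -> levels [6 8 7 6]
Step 4: flows [1->0,2->0,1->3,2->3] -> levels [8 6 5 8]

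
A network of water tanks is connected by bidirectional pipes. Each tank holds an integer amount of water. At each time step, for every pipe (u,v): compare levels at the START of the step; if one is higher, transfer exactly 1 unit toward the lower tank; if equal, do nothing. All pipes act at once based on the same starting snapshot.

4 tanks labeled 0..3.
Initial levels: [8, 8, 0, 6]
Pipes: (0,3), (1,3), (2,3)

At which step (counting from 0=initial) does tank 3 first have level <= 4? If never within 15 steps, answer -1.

Answer: 4

Derivation:
Step 1: flows [0->3,1->3,3->2] -> levels [7 7 1 7]
Step 2: flows [0=3,1=3,3->2] -> levels [7 7 2 6]
Step 3: flows [0->3,1->3,3->2] -> levels [6 6 3 7]
Step 4: flows [3->0,3->1,3->2] -> levels [7 7 4 4]
Tank 3 first reaches <=4 at step 4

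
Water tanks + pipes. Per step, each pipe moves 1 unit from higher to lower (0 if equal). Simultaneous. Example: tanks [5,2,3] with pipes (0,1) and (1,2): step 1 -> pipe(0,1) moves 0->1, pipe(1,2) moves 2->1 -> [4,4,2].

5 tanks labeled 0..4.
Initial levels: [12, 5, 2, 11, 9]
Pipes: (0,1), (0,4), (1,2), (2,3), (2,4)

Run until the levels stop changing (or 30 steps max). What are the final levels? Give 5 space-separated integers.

Step 1: flows [0->1,0->4,1->2,3->2,4->2] -> levels [10 5 5 10 9]
Step 2: flows [0->1,0->4,1=2,3->2,4->2] -> levels [8 6 7 9 9]
Step 3: flows [0->1,4->0,2->1,3->2,4->2] -> levels [8 8 8 8 7]
Step 4: flows [0=1,0->4,1=2,2=3,2->4] -> levels [7 8 7 8 9]
Step 5: flows [1->0,4->0,1->2,3->2,4->2] -> levels [9 6 10 7 7]
Step 6: flows [0->1,0->4,2->1,2->3,2->4] -> levels [7 8 7 8 9]
  -> period-2 cycle: step 6 state = step 4 state; never stabilizes
  -> state at step 30: (30-4) mod 2 = 0, same as step 4 -> [7 8 7 8 9]

Answer: 7 8 7 8 9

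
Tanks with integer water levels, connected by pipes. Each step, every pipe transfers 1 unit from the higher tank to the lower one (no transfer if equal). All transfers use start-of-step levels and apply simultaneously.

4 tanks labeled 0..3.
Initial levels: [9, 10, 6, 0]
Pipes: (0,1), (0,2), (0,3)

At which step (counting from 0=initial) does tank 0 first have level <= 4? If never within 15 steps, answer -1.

Step 1: flows [1->0,0->2,0->3] -> levels [8 9 7 1]
Step 2: flows [1->0,0->2,0->3] -> levels [7 8 8 2]
Step 3: flows [1->0,2->0,0->3] -> levels [8 7 7 3]
Step 4: flows [0->1,0->2,0->3] -> levels [5 8 8 4]
Step 5: flows [1->0,2->0,0->3] -> levels [6 7 7 5]
Step 6: flows [1->0,2->0,0->3] -> levels [7 6 6 6]
Step 7: flows [0->1,0->2,0->3] -> levels [4 7 7 7]
Tank 0 first reaches <=4 at step 7

Answer: 7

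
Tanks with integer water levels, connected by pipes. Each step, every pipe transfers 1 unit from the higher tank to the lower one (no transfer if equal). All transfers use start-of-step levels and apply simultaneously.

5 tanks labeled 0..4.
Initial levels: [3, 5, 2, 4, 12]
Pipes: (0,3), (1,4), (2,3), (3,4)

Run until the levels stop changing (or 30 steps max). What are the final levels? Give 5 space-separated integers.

Step 1: flows [3->0,4->1,3->2,4->3] -> levels [4 6 3 3 10]
Step 2: flows [0->3,4->1,2=3,4->3] -> levels [3 7 3 5 8]
Step 3: flows [3->0,4->1,3->2,4->3] -> levels [4 8 4 4 6]
Step 4: flows [0=3,1->4,2=3,4->3] -> levels [4 7 4 5 6]
Step 5: flows [3->0,1->4,3->2,4->3] -> levels [5 6 5 4 6]
Step 6: flows [0->3,1=4,2->3,4->3] -> levels [4 6 4 7 5]
Step 7: flows [3->0,1->4,3->2,3->4] -> levels [5 5 5 4 7]
Step 8: flows [0->3,4->1,2->3,4->3] -> levels [4 6 4 7 5]
  -> period-2 cycle: step 8 state = step 6 state; never stabilizes
  -> state at step 30: (30-6) mod 2 = 0, same as step 6 -> [4 6 4 7 5]

Answer: 4 6 4 7 5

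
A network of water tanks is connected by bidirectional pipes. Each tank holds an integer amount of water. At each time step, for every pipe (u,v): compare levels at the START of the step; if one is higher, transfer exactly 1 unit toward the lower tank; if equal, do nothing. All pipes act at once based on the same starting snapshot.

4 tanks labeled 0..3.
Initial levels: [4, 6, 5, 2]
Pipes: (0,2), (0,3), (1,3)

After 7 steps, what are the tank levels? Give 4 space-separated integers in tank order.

Answer: 5 5 4 3

Derivation:
Step 1: flows [2->0,0->3,1->3] -> levels [4 5 4 4]
Step 2: flows [0=2,0=3,1->3] -> levels [4 4 4 5]
Step 3: flows [0=2,3->0,3->1] -> levels [5 5 4 3]
Step 4: flows [0->2,0->3,1->3] -> levels [3 4 5 5]
Step 5: flows [2->0,3->0,3->1] -> levels [5 5 4 3]
  -> period-2 cycle: step 5 state = step 3 state
  -> state at step 7: (7-3) mod 2 = 0, same as step 3 -> [5 5 4 3]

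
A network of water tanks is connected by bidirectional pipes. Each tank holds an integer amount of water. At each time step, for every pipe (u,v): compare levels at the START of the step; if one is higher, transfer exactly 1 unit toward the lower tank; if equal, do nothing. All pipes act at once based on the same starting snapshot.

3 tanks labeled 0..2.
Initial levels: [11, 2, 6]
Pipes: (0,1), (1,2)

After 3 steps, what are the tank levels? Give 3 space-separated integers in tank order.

Answer: 8 6 5

Derivation:
Step 1: flows [0->1,2->1] -> levels [10 4 5]
Step 2: flows [0->1,2->1] -> levels [9 6 4]
Step 3: flows [0->1,1->2] -> levels [8 6 5]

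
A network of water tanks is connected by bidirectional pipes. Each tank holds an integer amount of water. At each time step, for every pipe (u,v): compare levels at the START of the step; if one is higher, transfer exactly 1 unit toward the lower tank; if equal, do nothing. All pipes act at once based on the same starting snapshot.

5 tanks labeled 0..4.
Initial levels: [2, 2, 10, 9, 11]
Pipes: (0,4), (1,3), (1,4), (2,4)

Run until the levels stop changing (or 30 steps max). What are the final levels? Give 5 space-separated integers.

Answer: 6 6 6 7 9

Derivation:
Step 1: flows [4->0,3->1,4->1,4->2] -> levels [3 4 11 8 8]
Step 2: flows [4->0,3->1,4->1,2->4] -> levels [4 6 10 7 7]
Step 3: flows [4->0,3->1,4->1,2->4] -> levels [5 8 9 6 6]
Step 4: flows [4->0,1->3,1->4,2->4] -> levels [6 6 8 7 7]
Step 5: flows [4->0,3->1,4->1,2->4] -> levels [7 8 7 6 6]
Step 6: flows [0->4,1->3,1->4,2->4] -> levels [6 6 6 7 9]
Step 7: flows [4->0,3->1,4->1,4->2] -> levels [7 8 7 6 6]
  -> period-2 cycle: step 7 state = step 5 state; never stabilizes
  -> state at step 30: (30-5) mod 2 = 1, same as step 6 -> [6 6 6 7 9]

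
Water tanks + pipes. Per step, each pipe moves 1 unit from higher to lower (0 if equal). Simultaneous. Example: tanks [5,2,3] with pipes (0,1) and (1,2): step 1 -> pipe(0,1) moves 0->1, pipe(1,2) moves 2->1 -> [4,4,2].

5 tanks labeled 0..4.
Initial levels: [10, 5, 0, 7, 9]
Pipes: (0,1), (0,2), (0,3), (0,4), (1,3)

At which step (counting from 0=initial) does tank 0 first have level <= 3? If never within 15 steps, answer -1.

Step 1: flows [0->1,0->2,0->3,0->4,3->1] -> levels [6 7 1 7 10]
Step 2: flows [1->0,0->2,3->0,4->0,1=3] -> levels [8 6 2 6 9]
Step 3: flows [0->1,0->2,0->3,4->0,1=3] -> levels [6 7 3 7 8]
Step 4: flows [1->0,0->2,3->0,4->0,1=3] -> levels [8 6 4 6 7]
Step 5: flows [0->1,0->2,0->3,0->4,1=3] -> levels [4 7 5 7 8]
Step 6: flows [1->0,2->0,3->0,4->0,1=3] -> levels [8 6 4 6 7]
  -> period-2 cycle (repeats step 4); tank 0 never drops to <=3
Tank 0 never reaches <=3 within 15 steps

Answer: -1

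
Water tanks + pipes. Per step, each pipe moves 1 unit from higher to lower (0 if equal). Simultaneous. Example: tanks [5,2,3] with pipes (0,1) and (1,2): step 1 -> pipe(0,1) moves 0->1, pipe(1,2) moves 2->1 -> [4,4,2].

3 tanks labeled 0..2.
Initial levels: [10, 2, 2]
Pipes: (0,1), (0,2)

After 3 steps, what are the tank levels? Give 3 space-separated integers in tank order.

Answer: 4 5 5

Derivation:
Step 1: flows [0->1,0->2] -> levels [8 3 3]
Step 2: flows [0->1,0->2] -> levels [6 4 4]
Step 3: flows [0->1,0->2] -> levels [4 5 5]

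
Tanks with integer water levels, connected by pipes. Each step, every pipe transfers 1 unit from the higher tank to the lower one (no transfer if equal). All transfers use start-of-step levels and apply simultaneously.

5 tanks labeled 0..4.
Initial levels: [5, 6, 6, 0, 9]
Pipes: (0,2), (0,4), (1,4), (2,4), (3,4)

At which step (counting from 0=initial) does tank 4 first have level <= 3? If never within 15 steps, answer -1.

Step 1: flows [2->0,4->0,4->1,4->2,4->3] -> levels [7 7 6 1 5]
Step 2: flows [0->2,0->4,1->4,2->4,4->3] -> levels [5 6 6 2 7]
Step 3: flows [2->0,4->0,4->1,4->2,4->3] -> levels [7 7 6 3 3]
Tank 4 first reaches <=3 at step 3

Answer: 3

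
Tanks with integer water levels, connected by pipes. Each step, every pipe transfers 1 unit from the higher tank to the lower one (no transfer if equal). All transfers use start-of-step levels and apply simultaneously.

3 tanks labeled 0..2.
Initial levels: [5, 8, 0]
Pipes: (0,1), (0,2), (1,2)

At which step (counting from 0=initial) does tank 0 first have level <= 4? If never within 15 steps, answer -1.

Step 1: flows [1->0,0->2,1->2] -> levels [5 6 2]
Step 2: flows [1->0,0->2,1->2] -> levels [5 4 4]
Step 3: flows [0->1,0->2,1=2] -> levels [3 5 5]
Tank 0 first reaches <=4 at step 3

Answer: 3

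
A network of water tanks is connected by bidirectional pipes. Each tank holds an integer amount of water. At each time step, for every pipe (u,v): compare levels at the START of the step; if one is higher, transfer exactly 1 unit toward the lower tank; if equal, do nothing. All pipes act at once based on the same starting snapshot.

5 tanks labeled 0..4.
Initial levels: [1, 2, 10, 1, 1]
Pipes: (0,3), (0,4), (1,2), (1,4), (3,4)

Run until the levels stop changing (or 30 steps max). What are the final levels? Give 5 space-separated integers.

Answer: 3 5 3 3 1

Derivation:
Step 1: flows [0=3,0=4,2->1,1->4,3=4] -> levels [1 2 9 1 2]
Step 2: flows [0=3,4->0,2->1,1=4,4->3] -> levels [2 3 8 2 0]
Step 3: flows [0=3,0->4,2->1,1->4,3->4] -> levels [1 3 7 1 3]
Step 4: flows [0=3,4->0,2->1,1=4,4->3] -> levels [2 4 6 2 1]
Step 5: flows [0=3,0->4,2->1,1->4,3->4] -> levels [1 4 5 1 4]
Step 6: flows [0=3,4->0,2->1,1=4,4->3] -> levels [2 5 4 2 2]
Step 7: flows [0=3,0=4,1->2,1->4,3=4] -> levels [2 3 5 2 3]
Step 8: flows [0=3,4->0,2->1,1=4,4->3] -> levels [3 4 4 3 1]
Step 9: flows [0=3,0->4,1=2,1->4,3->4] -> levels [2 3 4 2 4]
Step 10: flows [0=3,4->0,2->1,4->1,4->3] -> levels [3 5 3 3 1]
Step 11: flows [0=3,0->4,1->2,1->4,3->4] -> levels [2 3 4 2 4]
  -> period-2 cycle: step 11 state = step 9 state; never stabilizes
  -> state at step 30: (30-9) mod 2 = 1, same as step 10 -> [3 5 3 3 1]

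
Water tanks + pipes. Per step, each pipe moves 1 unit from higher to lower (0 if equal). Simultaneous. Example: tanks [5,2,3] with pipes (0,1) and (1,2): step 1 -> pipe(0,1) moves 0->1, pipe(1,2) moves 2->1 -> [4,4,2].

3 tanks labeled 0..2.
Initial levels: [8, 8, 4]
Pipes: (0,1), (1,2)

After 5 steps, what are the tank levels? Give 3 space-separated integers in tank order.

Answer: 7 6 7

Derivation:
Step 1: flows [0=1,1->2] -> levels [8 7 5]
Step 2: flows [0->1,1->2] -> levels [7 7 6]
Step 3: flows [0=1,1->2] -> levels [7 6 7]
Step 4: flows [0->1,2->1] -> levels [6 8 6]
Step 5: flows [1->0,1->2] -> levels [7 6 7]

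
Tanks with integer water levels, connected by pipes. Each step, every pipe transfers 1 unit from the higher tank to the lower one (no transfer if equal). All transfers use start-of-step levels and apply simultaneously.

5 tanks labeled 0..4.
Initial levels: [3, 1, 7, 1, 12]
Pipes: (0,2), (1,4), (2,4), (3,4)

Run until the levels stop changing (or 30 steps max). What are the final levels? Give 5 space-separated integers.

Step 1: flows [2->0,4->1,4->2,4->3] -> levels [4 2 7 2 9]
Step 2: flows [2->0,4->1,4->2,4->3] -> levels [5 3 7 3 6]
Step 3: flows [2->0,4->1,2->4,4->3] -> levels [6 4 5 4 5]
Step 4: flows [0->2,4->1,2=4,4->3] -> levels [5 5 6 5 3]
Step 5: flows [2->0,1->4,2->4,3->4] -> levels [6 4 4 4 6]
Step 6: flows [0->2,4->1,4->2,4->3] -> levels [5 5 6 5 3]
  -> period-2 cycle: step 6 state = step 4 state; never stabilizes
  -> state at step 30: (30-4) mod 2 = 0, same as step 4 -> [5 5 6 5 3]

Answer: 5 5 6 5 3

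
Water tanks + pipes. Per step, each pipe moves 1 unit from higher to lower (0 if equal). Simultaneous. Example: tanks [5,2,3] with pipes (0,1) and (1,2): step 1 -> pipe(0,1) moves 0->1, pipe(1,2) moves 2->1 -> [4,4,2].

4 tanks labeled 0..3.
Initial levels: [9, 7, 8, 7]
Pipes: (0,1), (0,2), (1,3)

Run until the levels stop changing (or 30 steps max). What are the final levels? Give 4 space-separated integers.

Answer: 9 6 8 8

Derivation:
Step 1: flows [0->1,0->2,1=3] -> levels [7 8 9 7]
Step 2: flows [1->0,2->0,1->3] -> levels [9 6 8 8]
Step 3: flows [0->1,0->2,3->1] -> levels [7 8 9 7]
  -> period-2 cycle: step 3 state = step 1 state; never stabilizes
  -> state at step 30: (30-1) mod 2 = 1, same as step 2 -> [9 6 8 8]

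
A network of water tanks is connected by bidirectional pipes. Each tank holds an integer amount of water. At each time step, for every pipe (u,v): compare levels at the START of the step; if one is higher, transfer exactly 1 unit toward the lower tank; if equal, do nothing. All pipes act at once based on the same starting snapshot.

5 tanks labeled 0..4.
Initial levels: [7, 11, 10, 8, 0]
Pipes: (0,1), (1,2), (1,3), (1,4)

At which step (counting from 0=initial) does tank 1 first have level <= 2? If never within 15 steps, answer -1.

Answer: -1

Derivation:
Step 1: flows [1->0,1->2,1->3,1->4] -> levels [8 7 11 9 1]
Step 2: flows [0->1,2->1,3->1,1->4] -> levels [7 9 10 8 2]
Step 3: flows [1->0,2->1,1->3,1->4] -> levels [8 7 9 9 3]
Step 4: flows [0->1,2->1,3->1,1->4] -> levels [7 9 8 8 4]
Step 5: flows [1->0,1->2,1->3,1->4] -> levels [8 5 9 9 5]
Step 6: flows [0->1,2->1,3->1,1=4] -> levels [7 8 8 8 5]
Step 7: flows [1->0,1=2,1=3,1->4] -> levels [8 6 8 8 6]
Step 8: flows [0->1,2->1,3->1,1=4] -> levels [7 9 7 7 6]
Step 9: flows [1->0,1->2,1->3,1->4] -> levels [8 5 8 8 7]
Step 10: flows [0->1,2->1,3->1,4->1] -> levels [7 9 7 7 6]
  -> period-2 cycle (repeats step 8); tank 1 never drops to <=2
Tank 1 never reaches <=2 within 15 steps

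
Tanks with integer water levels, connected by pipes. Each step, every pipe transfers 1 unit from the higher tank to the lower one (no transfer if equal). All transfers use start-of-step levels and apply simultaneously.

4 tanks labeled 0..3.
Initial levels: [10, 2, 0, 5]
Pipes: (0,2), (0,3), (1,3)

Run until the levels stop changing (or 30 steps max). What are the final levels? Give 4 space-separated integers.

Answer: 5 5 4 3

Derivation:
Step 1: flows [0->2,0->3,3->1] -> levels [8 3 1 5]
Step 2: flows [0->2,0->3,3->1] -> levels [6 4 2 5]
Step 3: flows [0->2,0->3,3->1] -> levels [4 5 3 5]
Step 4: flows [0->2,3->0,1=3] -> levels [4 5 4 4]
Step 5: flows [0=2,0=3,1->3] -> levels [4 4 4 5]
Step 6: flows [0=2,3->0,3->1] -> levels [5 5 4 3]
Step 7: flows [0->2,0->3,1->3] -> levels [3 4 5 5]
Step 8: flows [2->0,3->0,3->1] -> levels [5 5 4 3]
  -> period-2 cycle: step 8 state = step 6 state; never stabilizes
  -> state at step 30: (30-6) mod 2 = 0, same as step 6 -> [5 5 4 3]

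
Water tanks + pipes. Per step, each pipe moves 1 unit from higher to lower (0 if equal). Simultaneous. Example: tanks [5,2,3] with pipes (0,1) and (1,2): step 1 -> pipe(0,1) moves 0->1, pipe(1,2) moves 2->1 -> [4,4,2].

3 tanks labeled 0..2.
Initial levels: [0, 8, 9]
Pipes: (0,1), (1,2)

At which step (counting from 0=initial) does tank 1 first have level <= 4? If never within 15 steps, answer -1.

Step 1: flows [1->0,2->1] -> levels [1 8 8]
Step 2: flows [1->0,1=2] -> levels [2 7 8]
Step 3: flows [1->0,2->1] -> levels [3 7 7]
Step 4: flows [1->0,1=2] -> levels [4 6 7]
Step 5: flows [1->0,2->1] -> levels [5 6 6]
Step 6: flows [1->0,1=2] -> levels [6 5 6]
Step 7: flows [0->1,2->1] -> levels [5 7 5]
Step 8: flows [1->0,1->2] -> levels [6 5 6]
  -> period-2 cycle (repeats step 6); tank 1 never drops to <=4
Tank 1 never reaches <=4 within 15 steps

Answer: -1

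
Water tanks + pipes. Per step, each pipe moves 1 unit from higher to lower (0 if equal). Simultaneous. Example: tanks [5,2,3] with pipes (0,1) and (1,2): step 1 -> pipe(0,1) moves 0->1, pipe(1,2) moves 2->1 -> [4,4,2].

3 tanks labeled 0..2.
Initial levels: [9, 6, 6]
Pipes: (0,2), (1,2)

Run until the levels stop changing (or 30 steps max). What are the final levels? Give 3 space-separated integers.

Answer: 7 7 7

Derivation:
Step 1: flows [0->2,1=2] -> levels [8 6 7]
Step 2: flows [0->2,2->1] -> levels [7 7 7]
Step 3: flows [0=2,1=2] -> levels [7 7 7]
  -> stable (no change)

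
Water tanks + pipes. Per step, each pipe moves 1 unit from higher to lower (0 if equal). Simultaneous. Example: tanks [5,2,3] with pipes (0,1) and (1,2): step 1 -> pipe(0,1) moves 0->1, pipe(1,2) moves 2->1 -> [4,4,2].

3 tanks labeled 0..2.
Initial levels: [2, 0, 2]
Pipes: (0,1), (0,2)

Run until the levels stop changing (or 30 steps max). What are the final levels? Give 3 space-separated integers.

Step 1: flows [0->1,0=2] -> levels [1 1 2]
Step 2: flows [0=1,2->0] -> levels [2 1 1]
Step 3: flows [0->1,0->2] -> levels [0 2 2]
Step 4: flows [1->0,2->0] -> levels [2 1 1]
  -> period-2 cycle: step 4 state = step 2 state; never stabilizes
  -> state at step 30: (30-2) mod 2 = 0, same as step 2 -> [2 1 1]

Answer: 2 1 1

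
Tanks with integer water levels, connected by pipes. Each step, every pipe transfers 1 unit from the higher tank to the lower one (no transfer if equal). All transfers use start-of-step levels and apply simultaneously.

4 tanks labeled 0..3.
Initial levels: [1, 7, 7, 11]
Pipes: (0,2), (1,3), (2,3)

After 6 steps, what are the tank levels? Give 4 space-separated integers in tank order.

Answer: 6 7 7 6

Derivation:
Step 1: flows [2->0,3->1,3->2] -> levels [2 8 7 9]
Step 2: flows [2->0,3->1,3->2] -> levels [3 9 7 7]
Step 3: flows [2->0,1->3,2=3] -> levels [4 8 6 8]
Step 4: flows [2->0,1=3,3->2] -> levels [5 8 6 7]
Step 5: flows [2->0,1->3,3->2] -> levels [6 7 6 7]
Step 6: flows [0=2,1=3,3->2] -> levels [6 7 7 6]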